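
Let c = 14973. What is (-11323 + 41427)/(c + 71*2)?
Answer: 30104/15115 ≈ 1.9917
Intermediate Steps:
(-11323 + 41427)/(c + 71*2) = (-11323 + 41427)/(14973 + 71*2) = 30104/(14973 + 142) = 30104/15115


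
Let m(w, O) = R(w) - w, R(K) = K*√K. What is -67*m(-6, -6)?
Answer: -402 + 402*I*√6 ≈ -402.0 + 984.7*I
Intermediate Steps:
R(K) = K^(3/2)
m(w, O) = w^(3/2) - w
-67*m(-6, -6) = -67*((-6)^(3/2) - 1*(-6)) = -67*(-6*I*√6 + 6) = -67*(6 - 6*I*√6) = -402 + 402*I*√6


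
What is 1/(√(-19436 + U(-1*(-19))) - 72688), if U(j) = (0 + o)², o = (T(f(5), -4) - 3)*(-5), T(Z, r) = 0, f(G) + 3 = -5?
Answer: -72688/5283564555 - I*√19211/5283564555 ≈ -1.3757e-5 - 2.6233e-8*I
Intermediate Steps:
f(G) = -8 (f(G) = -3 - 5 = -8)
o = 15 (o = (0 - 3)*(-5) = -3*(-5) = 15)
U(j) = 225 (U(j) = (0 + 15)² = 15² = 225)
1/(√(-19436 + U(-1*(-19))) - 72688) = 1/(√(-19436 + 225) - 72688) = 1/(√(-19211) - 72688) = 1/(I*√19211 - 72688) = 1/(-72688 + I*√19211)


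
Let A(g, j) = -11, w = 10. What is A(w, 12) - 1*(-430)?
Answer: 419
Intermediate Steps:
A(w, 12) - 1*(-430) = -11 - 1*(-430) = -11 + 430 = 419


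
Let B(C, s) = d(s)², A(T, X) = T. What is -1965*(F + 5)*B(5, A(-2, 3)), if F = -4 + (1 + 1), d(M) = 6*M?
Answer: -848880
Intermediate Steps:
B(C, s) = 36*s² (B(C, s) = (6*s)² = 36*s²)
F = -2 (F = -4 + 2 = -2)
-1965*(F + 5)*B(5, A(-2, 3)) = -1965*(-2 + 5)*36*(-2)² = -5895*36*4 = -5895*144 = -1965*432 = -848880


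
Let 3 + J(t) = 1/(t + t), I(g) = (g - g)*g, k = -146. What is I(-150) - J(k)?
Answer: 877/292 ≈ 3.0034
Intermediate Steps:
I(g) = 0 (I(g) = 0*g = 0)
J(t) = -3 + 1/(2*t) (J(t) = -3 + 1/(t + t) = -3 + 1/(2*t))
I(-150) - J(k) = 0 - (-3 + (½)/(-146)) = 0 - (-3 + (½)*(-1/146)) = 0 - (-3 - 1/292) = 0 - 1*(-877/292) = 0 + 877/292 = 877/292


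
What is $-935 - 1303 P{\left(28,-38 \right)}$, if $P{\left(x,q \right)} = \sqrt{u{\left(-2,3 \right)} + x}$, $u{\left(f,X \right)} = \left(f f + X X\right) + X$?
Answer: $-935 - 2606 \sqrt{11} \approx -9578.1$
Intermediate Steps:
$u{\left(f,X \right)} = X + X^{2} + f^{2}$ ($u{\left(f,X \right)} = \left(f^{2} + X^{2}\right) + X = \left(X^{2} + f^{2}\right) + X = X + X^{2} + f^{2}$)
$P{\left(x,q \right)} = \sqrt{16 + x}$ ($P{\left(x,q \right)} = \sqrt{\left(3 + 3^{2} + \left(-2\right)^{2}\right) + x} = \sqrt{\left(3 + 9 + 4\right) + x} = \sqrt{16 + x}$)
$-935 - 1303 P{\left(28,-38 \right)} = -935 - 1303 \sqrt{16 + 28} = -935 - 1303 \sqrt{44} = -935 - 1303 \cdot 2 \sqrt{11} = -935 - 2606 \sqrt{11}$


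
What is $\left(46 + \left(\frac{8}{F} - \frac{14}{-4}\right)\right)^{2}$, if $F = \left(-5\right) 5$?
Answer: $\frac{6046681}{2500} \approx 2418.7$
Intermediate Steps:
$F = -25$
$\left(46 + \left(\frac{8}{F} - \frac{14}{-4}\right)\right)^{2} = \left(46 + \left(\frac{8}{-25} - \frac{14}{-4}\right)\right)^{2} = \left(46 + \left(8 \left(- \frac{1}{25}\right) - - \frac{7}{2}\right)\right)^{2} = \left(46 + \left(- \frac{8}{25} + \frac{7}{2}\right)\right)^{2} = \left(46 + \frac{159}{50}\right)^{2} = \left(\frac{2459}{50}\right)^{2} = \frac{6046681}{2500}$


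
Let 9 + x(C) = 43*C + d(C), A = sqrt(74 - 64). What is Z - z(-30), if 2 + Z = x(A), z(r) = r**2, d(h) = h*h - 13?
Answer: -914 + 43*sqrt(10) ≈ -778.02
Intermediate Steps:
d(h) = -13 + h**2 (d(h) = h**2 - 13 = -13 + h**2)
A = sqrt(10) ≈ 3.1623
x(C) = -22 + C**2 + 43*C (x(C) = -9 + (43*C + (-13 + C**2)) = -9 + (-13 + C**2 + 43*C) = -22 + C**2 + 43*C)
Z = -14 + 43*sqrt(10) (Z = -2 + (-22 + (sqrt(10))**2 + 43*sqrt(10)) = -2 + (-22 + 10 + 43*sqrt(10)) = -2 + (-12 + 43*sqrt(10)) = -14 + 43*sqrt(10) ≈ 121.98)
Z - z(-30) = (-14 + 43*sqrt(10)) - 1*(-30)**2 = (-14 + 43*sqrt(10)) - 1*900 = (-14 + 43*sqrt(10)) - 900 = -914 + 43*sqrt(10)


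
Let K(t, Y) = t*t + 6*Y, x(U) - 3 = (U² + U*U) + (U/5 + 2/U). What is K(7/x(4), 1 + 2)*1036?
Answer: 2462304712/131769 ≈ 18687.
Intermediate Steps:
x(U) = 3 + 2/U + 2*U² + U/5 (x(U) = 3 + ((U² + U*U) + (U/5 + 2/U)) = 3 + ((U² + U²) + (U*(⅕) + 2/U)) = 3 + (2*U² + (U/5 + 2/U)) = 3 + (2*U² + (2/U + U/5)) = 3 + (2/U + 2*U² + U/5) = 3 + 2/U + 2*U² + U/5)
K(t, Y) = t² + 6*Y
K(7/x(4), 1 + 2)*1036 = ((7/(3 + 2/4 + 2*4² + (⅕)*4))² + 6*(1 + 2))*1036 = ((7/(3 + 2*(¼) + 2*16 + ⅘))² + 6*3)*1036 = ((7/(3 + ½ + 32 + ⅘))² + 18)*1036 = ((7/(363/10))² + 18)*1036 = ((7*(10/363))² + 18)*1036 = ((70/363)² + 18)*1036 = (4900/131769 + 18)*1036 = (2376742/131769)*1036 = 2462304712/131769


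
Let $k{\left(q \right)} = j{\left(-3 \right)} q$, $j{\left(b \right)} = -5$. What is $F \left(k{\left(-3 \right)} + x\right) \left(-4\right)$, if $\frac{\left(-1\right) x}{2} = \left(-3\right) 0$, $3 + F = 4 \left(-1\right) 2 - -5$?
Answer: $360$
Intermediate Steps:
$F = -6$ ($F = -3 + \left(4 \left(-1\right) 2 - -5\right) = -3 + \left(\left(-4\right) 2 + 5\right) = -3 + \left(-8 + 5\right) = -3 - 3 = -6$)
$x = 0$ ($x = - 2 \left(\left(-3\right) 0\right) = \left(-2\right) 0 = 0$)
$k{\left(q \right)} = - 5 q$
$F \left(k{\left(-3 \right)} + x\right) \left(-4\right) = - 6 \left(\left(-5\right) \left(-3\right) + 0\right) \left(-4\right) = - 6 \left(15 + 0\right) \left(-4\right) = \left(-6\right) 15 \left(-4\right) = \left(-90\right) \left(-4\right) = 360$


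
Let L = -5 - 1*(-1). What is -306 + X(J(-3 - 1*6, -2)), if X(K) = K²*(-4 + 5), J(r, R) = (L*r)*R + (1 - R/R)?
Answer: 4878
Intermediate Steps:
L = -4 (L = -5 + 1 = -4)
J(r, R) = -4*R*r (J(r, R) = (-4*r)*R + (1 - R/R) = -4*R*r + (1 - 1*1) = -4*R*r + (1 - 1) = -4*R*r + 0 = -4*R*r)
X(K) = K² (X(K) = K²*1 = K²)
-306 + X(J(-3 - 1*6, -2)) = -306 + (-4*(-2)*(-3 - 1*6))² = -306 + (-4*(-2)*(-3 - 6))² = -306 + (-4*(-2)*(-9))² = -306 + (-72)² = -306 + 5184 = 4878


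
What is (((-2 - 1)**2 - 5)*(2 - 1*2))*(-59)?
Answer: 0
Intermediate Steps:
(((-2 - 1)**2 - 5)*(2 - 1*2))*(-59) = (((-3)**2 - 5)*(2 - 2))*(-59) = ((9 - 5)*0)*(-59) = (4*0)*(-59) = 0*(-59) = 0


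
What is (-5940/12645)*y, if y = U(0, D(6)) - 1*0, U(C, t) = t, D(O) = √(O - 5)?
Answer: -132/281 ≈ -0.46975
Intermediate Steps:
D(O) = √(-5 + O)
y = 1 (y = √(-5 + 6) - 1*0 = √1 + 0 = 1 + 0 = 1)
(-5940/12645)*y = -5940/12645*1 = -5940*1/12645*1 = -132/281*1 = -132/281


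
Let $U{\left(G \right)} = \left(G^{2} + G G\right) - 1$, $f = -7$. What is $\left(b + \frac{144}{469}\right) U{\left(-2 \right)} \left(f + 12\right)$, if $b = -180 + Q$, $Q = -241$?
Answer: $- \frac{986525}{67} \approx -14724.0$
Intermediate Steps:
$U{\left(G \right)} = -1 + 2 G^{2}$ ($U{\left(G \right)} = \left(G^{2} + G^{2}\right) - 1 = 2 G^{2} - 1 = -1 + 2 G^{2}$)
$b = -421$ ($b = -180 - 241 = -421$)
$\left(b + \frac{144}{469}\right) U{\left(-2 \right)} \left(f + 12\right) = \left(-421 + \frac{144}{469}\right) \left(-1 + 2 \left(-2\right)^{2}\right) \left(-7 + 12\right) = \left(-421 + 144 \cdot \frac{1}{469}\right) \left(-1 + 2 \cdot 4\right) 5 = \left(-421 + \frac{144}{469}\right) \left(-1 + 8\right) 5 = - \frac{197305 \cdot 7 \cdot 5}{469} = \left(- \frac{197305}{469}\right) 35 = - \frac{986525}{67}$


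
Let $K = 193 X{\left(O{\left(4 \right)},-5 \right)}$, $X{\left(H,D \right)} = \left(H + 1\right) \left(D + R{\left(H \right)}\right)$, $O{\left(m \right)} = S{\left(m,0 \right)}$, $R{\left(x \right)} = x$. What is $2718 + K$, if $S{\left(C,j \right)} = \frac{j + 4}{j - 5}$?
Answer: $\frac{62353}{25} \approx 2494.1$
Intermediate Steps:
$S{\left(C,j \right)} = \frac{4 + j}{-5 + j}$
$O{\left(m \right)} = - \frac{4}{5}$ ($O{\left(m \right)} = \frac{4 + 0}{-5 + 0} = \frac{1}{-5} \cdot 4 = \left(- \frac{1}{5}\right) 4 = - \frac{4}{5}$)
$X{\left(H,D \right)} = \left(1 + H\right) \left(D + H\right)$ ($X{\left(H,D \right)} = \left(H + 1\right) \left(D + H\right) = \left(1 + H\right) \left(D + H\right)$)
$K = - \frac{5597}{25}$ ($K = 193 \left(-5 - \frac{4}{5} + \left(- \frac{4}{5}\right)^{2} - -4\right) = 193 \left(-5 - \frac{4}{5} + \frac{16}{25} + 4\right) = 193 \left(- \frac{29}{25}\right) = - \frac{5597}{25} \approx -223.88$)
$2718 + K = 2718 - \frac{5597}{25} = \frac{62353}{25}$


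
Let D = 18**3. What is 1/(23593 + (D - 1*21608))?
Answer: 1/7817 ≈ 0.00012793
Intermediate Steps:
D = 5832
1/(23593 + (D - 1*21608)) = 1/(23593 + (5832 - 1*21608)) = 1/(23593 + (5832 - 21608)) = 1/(23593 - 15776) = 1/7817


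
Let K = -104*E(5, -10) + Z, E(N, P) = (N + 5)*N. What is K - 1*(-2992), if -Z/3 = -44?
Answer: -2076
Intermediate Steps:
Z = 132 (Z = -3*(-44) = 132)
E(N, P) = N*(5 + N) (E(N, P) = (5 + N)*N = N*(5 + N))
K = -5068 (K = -520*(5 + 5) + 132 = -520*10 + 132 = -104*50 + 132 = -5200 + 132 = -5068)
K - 1*(-2992) = -5068 - 1*(-2992) = -5068 + 2992 = -2076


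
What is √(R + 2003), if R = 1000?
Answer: √3003 ≈ 54.800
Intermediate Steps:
√(R + 2003) = √(1000 + 2003) = √3003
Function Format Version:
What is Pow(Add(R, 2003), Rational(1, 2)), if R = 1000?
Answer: Pow(3003, Rational(1, 2)) ≈ 54.800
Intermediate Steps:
Pow(Add(R, 2003), Rational(1, 2)) = Pow(Add(1000, 2003), Rational(1, 2)) = Pow(3003, Rational(1, 2))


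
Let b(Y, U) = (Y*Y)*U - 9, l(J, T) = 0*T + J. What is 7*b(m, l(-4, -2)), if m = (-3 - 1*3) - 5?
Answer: -3451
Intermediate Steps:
l(J, T) = J (l(J, T) = 0 + J = J)
m = -11 (m = (-3 - 3) - 5 = -6 - 5 = -11)
b(Y, U) = -9 + U*Y² (b(Y, U) = Y²*U - 9 = U*Y² - 9 = -9 + U*Y²)
7*b(m, l(-4, -2)) = 7*(-9 - 4*(-11)²) = 7*(-9 - 4*121) = 7*(-9 - 484) = 7*(-493) = -3451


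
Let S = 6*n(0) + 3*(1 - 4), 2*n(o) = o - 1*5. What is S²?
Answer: 576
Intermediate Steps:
n(o) = -5/2 + o/2 (n(o) = (o - 1*5)/2 = (o - 5)/2 = (-5 + o)/2 = -5/2 + o/2)
S = -24 (S = 6*(-5/2 + (½)*0) + 3*(1 - 4) = 6*(-5/2 + 0) + 3*(-3) = 6*(-5/2) - 9 = -15 - 9 = -24)
S² = (-24)² = 576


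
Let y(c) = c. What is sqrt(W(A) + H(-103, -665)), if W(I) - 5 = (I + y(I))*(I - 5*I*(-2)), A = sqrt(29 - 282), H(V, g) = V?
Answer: 4*I*sqrt(354) ≈ 75.26*I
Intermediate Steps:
A = I*sqrt(253) (A = sqrt(-253) = I*sqrt(253) ≈ 15.906*I)
W(I) = 5 + 22*I**2 (W(I) = 5 + (I + I)*(I - 5*I*(-2)) = 5 + (2*I)*(I + 10*I) = 5 + (2*I)*(11*I) = 5 + 22*I**2)
sqrt(W(A) + H(-103, -665)) = sqrt((5 + 22*(I*sqrt(253))**2) - 103) = sqrt((5 + 22*(-253)) - 103) = sqrt((5 - 5566) - 103) = sqrt(-5561 - 103) = sqrt(-5664) = 4*I*sqrt(354)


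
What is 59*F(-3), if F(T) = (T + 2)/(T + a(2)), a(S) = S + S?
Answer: -59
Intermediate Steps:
a(S) = 2*S
F(T) = (2 + T)/(4 + T) (F(T) = (T + 2)/(T + 2*2) = (2 + T)/(T + 4) = (2 + T)/(4 + T))
59*F(-3) = 59*((2 - 3)/(4 - 3)) = 59*(-1/1) = 59*(1*(-1)) = 59*(-1) = -59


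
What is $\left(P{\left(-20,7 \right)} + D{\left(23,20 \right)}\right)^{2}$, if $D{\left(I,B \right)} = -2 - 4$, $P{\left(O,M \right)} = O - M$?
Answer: $1089$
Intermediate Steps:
$D{\left(I,B \right)} = -6$ ($D{\left(I,B \right)} = -2 - 4 = -6$)
$\left(P{\left(-20,7 \right)} + D{\left(23,20 \right)}\right)^{2} = \left(\left(-20 - 7\right) - 6\right)^{2} = \left(-27 - 6\right)^{2} = \left(-33\right)^{2} = 1089$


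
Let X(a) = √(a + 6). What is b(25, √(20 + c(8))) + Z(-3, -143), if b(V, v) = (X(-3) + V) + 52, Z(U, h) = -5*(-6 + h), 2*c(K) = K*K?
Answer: 822 + √3 ≈ 823.73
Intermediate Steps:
c(K) = K²/2 (c(K) = (K*K)/2 = K²/2)
X(a) = √(6 + a)
Z(U, h) = 30 - 5*h
b(V, v) = 52 + V + √3 (b(V, v) = (√(6 - 3) + V) + 52 = (√3 + V) + 52 = (V + √3) + 52 = 52 + V + √3)
b(25, √(20 + c(8))) + Z(-3, -143) = (52 + 25 + √3) + (30 - 5*(-143)) = (77 + √3) + (30 + 715) = (77 + √3) + 745 = 822 + √3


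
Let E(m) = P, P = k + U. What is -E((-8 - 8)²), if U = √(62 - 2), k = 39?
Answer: -39 - 2*√15 ≈ -46.746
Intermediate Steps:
U = 2*√15 (U = √60 = 2*√15 ≈ 7.7460)
P = 39 + 2*√15 ≈ 46.746
E(m) = 39 + 2*√15
-E((-8 - 8)²) = -(39 + 2*√15) = -39 - 2*√15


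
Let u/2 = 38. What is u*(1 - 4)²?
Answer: 684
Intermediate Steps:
u = 76 (u = 2*38 = 76)
u*(1 - 4)² = 76*(1 - 4)² = 76*(-3)² = 76*9 = 684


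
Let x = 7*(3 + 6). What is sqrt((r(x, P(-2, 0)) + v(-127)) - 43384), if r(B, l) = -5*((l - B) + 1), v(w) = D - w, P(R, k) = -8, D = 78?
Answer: I*sqrt(42829) ≈ 206.95*I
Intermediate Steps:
v(w) = 78 - w
x = 63 (x = 7*9 = 63)
r(B, l) = -5 - 5*l + 5*B (r(B, l) = -5*(1 + l - B) = -5 - 5*l + 5*B)
sqrt((r(x, P(-2, 0)) + v(-127)) - 43384) = sqrt(((-5 - 5*(-8) + 5*63) + (78 - 1*(-127))) - 43384) = sqrt(((-5 + 40 + 315) + (78 + 127)) - 43384) = sqrt((350 + 205) - 43384) = sqrt(555 - 43384) = sqrt(-42829) = I*sqrt(42829)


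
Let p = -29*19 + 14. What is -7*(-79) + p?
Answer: 16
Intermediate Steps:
p = -537 (p = -551 + 14 = -537)
-7*(-79) + p = -7*(-79) - 537 = 553 - 537 = 16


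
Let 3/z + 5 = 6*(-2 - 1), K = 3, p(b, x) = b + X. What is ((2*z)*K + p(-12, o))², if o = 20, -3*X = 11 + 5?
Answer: 1562500/4761 ≈ 328.19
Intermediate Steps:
X = -16/3 (X = -(11 + 5)/3 = -⅓*16 = -16/3 ≈ -5.3333)
p(b, x) = -16/3 + b (p(b, x) = b - 16/3 = -16/3 + b)
z = -3/23 (z = 3/(-5 + 6*(-2 - 1)) = 3/(-5 + 6*(-3)) = 3/(-5 - 18) = 3/(-23) = 3*(-1/23) = -3/23 ≈ -0.13043)
((2*z)*K + p(-12, o))² = ((2*(-3/23))*3 + (-16/3 - 12))² = (-6/23*3 - 52/3)² = (-18/23 - 52/3)² = (-1250/69)² = 1562500/4761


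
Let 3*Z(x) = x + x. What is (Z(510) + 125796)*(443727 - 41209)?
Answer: 50772010448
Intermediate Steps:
Z(x) = 2*x/3 (Z(x) = (x + x)/3 = (2*x)/3 = 2*x/3)
(Z(510) + 125796)*(443727 - 41209) = ((⅔)*510 + 125796)*(443727 - 41209) = (340 + 125796)*402518 = 126136*402518 = 50772010448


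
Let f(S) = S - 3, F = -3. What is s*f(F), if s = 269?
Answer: -1614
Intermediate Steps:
f(S) = -3 + S
s*f(F) = 269*(-3 - 3) = 269*(-6) = -1614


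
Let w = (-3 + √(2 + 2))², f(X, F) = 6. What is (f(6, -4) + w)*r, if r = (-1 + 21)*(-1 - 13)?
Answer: -1960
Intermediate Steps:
r = -280 (r = 20*(-14) = -280)
w = 1 (w = (-3 + √4)² = (-3 + 2)² = (-1)² = 1)
(f(6, -4) + w)*r = (6 + 1)*(-280) = 7*(-280) = -1960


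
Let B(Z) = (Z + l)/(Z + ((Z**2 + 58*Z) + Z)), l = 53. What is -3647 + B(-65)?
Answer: -1185287/325 ≈ -3647.0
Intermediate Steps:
B(Z) = (53 + Z)/(Z**2 + 60*Z) (B(Z) = (Z + 53)/(Z + ((Z**2 + 58*Z) + Z)) = (53 + Z)/(Z + (Z**2 + 59*Z)) = (53 + Z)/(Z**2 + 60*Z))
-3647 + B(-65) = -3647 + (53 - 65)/((-65)*(60 - 65)) = -3647 - 1/65*(-12)/(-5) = -3647 - 1/65*(-1/5)*(-12) = -3647 - 12/325 = -1185287/325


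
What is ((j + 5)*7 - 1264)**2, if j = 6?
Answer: 1408969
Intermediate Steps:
((j + 5)*7 - 1264)**2 = ((6 + 5)*7 - 1264)**2 = (11*7 - 1264)**2 = (77 - 1264)**2 = (-1187)**2 = 1408969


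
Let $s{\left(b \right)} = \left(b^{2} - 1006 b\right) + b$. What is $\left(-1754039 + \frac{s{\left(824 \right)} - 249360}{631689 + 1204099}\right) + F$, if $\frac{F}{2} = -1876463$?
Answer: $- \frac{2527405165481}{458947} \approx -5.507 \cdot 10^{6}$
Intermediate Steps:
$F = -3752926$ ($F = 2 \left(-1876463\right) = -3752926$)
$s{\left(b \right)} = b^{2} - 1005 b$
$\left(-1754039 + \frac{s{\left(824 \right)} - 249360}{631689 + 1204099}\right) + F = \left(-1754039 + \frac{824 \left(-1005 + 824\right) - 249360}{631689 + 1204099}\right) - 3752926 = \left(-1754039 + \frac{824 \left(-181\right) - 249360}{1835788}\right) - 3752926 = \left(-1754039 + \left(-149144 - 249360\right) \frac{1}{1835788}\right) - 3752926 = \left(-1754039 - \frac{99626}{458947}\right) - 3752926 = - \frac{805011036559}{458947} - 3752926 = - \frac{2527405165481}{458947}$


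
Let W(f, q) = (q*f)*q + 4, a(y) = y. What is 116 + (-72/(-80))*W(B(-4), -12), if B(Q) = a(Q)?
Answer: -1994/5 ≈ -398.80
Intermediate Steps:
B(Q) = Q
W(f, q) = 4 + f*q**2 (W(f, q) = (f*q)*q + 4 = f*q**2 + 4 = 4 + f*q**2)
116 + (-72/(-80))*W(B(-4), -12) = 116 + (-72/(-80))*(4 - 4*(-12)**2) = 116 + (-72*(-1/80))*(4 - 4*144) = 116 + 9*(4 - 576)/10 = 116 + (9/10)*(-572) = 116 - 2574/5 = -1994/5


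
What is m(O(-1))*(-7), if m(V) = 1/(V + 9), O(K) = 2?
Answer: -7/11 ≈ -0.63636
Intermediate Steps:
m(V) = 1/(9 + V)
m(O(-1))*(-7) = -7/(9 + 2) = -7/11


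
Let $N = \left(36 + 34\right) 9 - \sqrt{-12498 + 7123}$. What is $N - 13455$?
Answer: $-12825 - 5 i \sqrt{215} \approx -12825.0 - 73.314 i$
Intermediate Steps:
$N = 630 - 5 i \sqrt{215}$ ($N = 70 \cdot 9 - \sqrt{-5375} = 630 - 5 i \sqrt{215} \approx 630.0 - 73.314 i$)
$N - 13455 = \left(630 - 5 i \sqrt{215}\right) - 13455 = -12825 - 5 i \sqrt{215}$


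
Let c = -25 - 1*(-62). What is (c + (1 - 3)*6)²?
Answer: 625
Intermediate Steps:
c = 37 (c = -25 + 62 = 37)
(c + (1 - 3)*6)² = (37 + (1 - 3)*6)² = (37 - 2*6)² = (37 - 12)² = 25² = 625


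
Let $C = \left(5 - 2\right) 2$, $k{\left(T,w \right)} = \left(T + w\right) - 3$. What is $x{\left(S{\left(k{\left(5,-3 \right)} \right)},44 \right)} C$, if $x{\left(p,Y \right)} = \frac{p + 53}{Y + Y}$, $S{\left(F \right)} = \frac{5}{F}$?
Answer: $\frac{36}{11} \approx 3.2727$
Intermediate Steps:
$k{\left(T,w \right)} = -3 + T + w$
$x{\left(p,Y \right)} = \frac{53 + p}{2 Y}$
$C = 6$ ($C = 3 \cdot 2 = 6$)
$x{\left(S{\left(k{\left(5,-3 \right)} \right)},44 \right)} C = \frac{53 + \frac{5}{-3 + 5 - 3}}{2 \cdot 44} \cdot 6 = \frac{1}{2} \cdot \frac{1}{44} \left(53 + \frac{5}{-1}\right) 6 = \frac{1}{2} \cdot \frac{1}{44} \left(53 + 5 \left(-1\right)\right) 6 = \frac{1}{2} \cdot \frac{1}{44} \left(53 - 5\right) 6 = \frac{1}{2} \cdot \frac{1}{44} \cdot 48 \cdot 6 = \frac{6}{11} \cdot 6 = \frac{36}{11}$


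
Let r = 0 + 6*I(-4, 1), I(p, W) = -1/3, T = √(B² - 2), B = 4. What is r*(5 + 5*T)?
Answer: -10 - 10*√14 ≈ -47.417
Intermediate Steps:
T = √14 (T = √(4² - 2) = √(16 - 2) = √14 ≈ 3.7417)
I(p, W) = -⅓ (I(p, W) = -1*⅓ = -⅓)
r = -2 (r = 0 + 6*(-⅓) = 0 - 2 = -2)
r*(5 + 5*T) = -2*(5 + 5*√14) = -10 - 10*√14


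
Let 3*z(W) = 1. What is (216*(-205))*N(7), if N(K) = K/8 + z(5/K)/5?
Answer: -41697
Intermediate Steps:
z(W) = 1/3 (z(W) = (1/3)*1 = 1/3)
N(K) = 1/15 + K/8 (N(K) = K/8 + (1/3)/5 = K*(1/8) + (1/3)*(1/5) = K/8 + 1/15 = 1/15 + K/8)
(216*(-205))*N(7) = (216*(-205))*(1/15 + (1/8)*7) = -44280*(1/15 + 7/8) = -44280*113/120 = -41697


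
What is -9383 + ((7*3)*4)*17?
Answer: -7955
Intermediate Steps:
-9383 + ((7*3)*4)*17 = -9383 + (21*4)*17 = -9383 + 84*17 = -9383 + 1428 = -7955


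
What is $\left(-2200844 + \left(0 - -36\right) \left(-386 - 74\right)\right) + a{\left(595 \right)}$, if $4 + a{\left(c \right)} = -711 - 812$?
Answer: $-2218931$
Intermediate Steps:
$a{\left(c \right)} = -1527$ ($a{\left(c \right)} = -4 - 1523 = -1527$)
$\left(-2200844 + \left(0 - -36\right) \left(-386 - 74\right)\right) + a{\left(595 \right)} = \left(-2200844 + \left(0 - -36\right) \left(-386 - 74\right)\right) - 1527 = \left(-2200844 + \left(0 + 36\right) \left(-460\right)\right) - 1527 = \left(-2200844 + 36 \left(-460\right)\right) - 1527 = \left(-2200844 - 16560\right) - 1527 = -2217404 - 1527 = -2218931$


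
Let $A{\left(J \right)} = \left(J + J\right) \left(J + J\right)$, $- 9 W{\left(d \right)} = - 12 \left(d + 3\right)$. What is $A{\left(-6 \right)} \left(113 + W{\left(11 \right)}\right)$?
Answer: $18960$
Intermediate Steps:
$W{\left(d \right)} = 4 + \frac{4 d}{3}$ ($W{\left(d \right)} = - \frac{\left(-12\right) \left(d + 3\right)}{9} = - \frac{\left(-12\right) \left(3 + d\right)}{9} = - \frac{-36 - 12 d}{9} = 4 + \frac{4 d}{3}$)
$A{\left(J \right)} = 4 J^{2}$ ($A{\left(J \right)} = 2 J 2 J = 4 J^{2}$)
$A{\left(-6 \right)} \left(113 + W{\left(11 \right)}\right) = 4 \left(-6\right)^{2} \left(113 + \left(4 + \frac{4}{3} \cdot 11\right)\right) = 4 \cdot 36 \left(113 + \left(4 + \frac{44}{3}\right)\right) = 144 \left(113 + \frac{56}{3}\right) = 144 \cdot \frac{395}{3} = 18960$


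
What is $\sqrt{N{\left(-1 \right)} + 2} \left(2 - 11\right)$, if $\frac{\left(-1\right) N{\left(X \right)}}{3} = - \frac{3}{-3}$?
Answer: $- 9 i \approx - 9.0 i$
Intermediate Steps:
$N{\left(X \right)} = -3$ ($N{\left(X \right)} = - 3 \left(- \frac{3}{-3}\right) = - 3 \left(\left(-3\right) \left(- \frac{1}{3}\right)\right) = \left(-3\right) 1 = -3$)
$\sqrt{N{\left(-1 \right)} + 2} \left(2 - 11\right) = \sqrt{-3 + 2} \left(2 - 11\right) = \sqrt{-1} \left(-9\right) = i \left(-9\right) = - 9 i$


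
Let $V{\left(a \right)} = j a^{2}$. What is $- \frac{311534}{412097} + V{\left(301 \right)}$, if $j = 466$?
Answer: $\frac{17398762226868}{412097} \approx 4.222 \cdot 10^{7}$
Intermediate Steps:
$V{\left(a \right)} = 466 a^{2}$
$- \frac{311534}{412097} + V{\left(301 \right)} = - \frac{311534}{412097} + 466 \cdot 301^{2} = \left(-311534\right) \frac{1}{412097} + 466 \cdot 90601 = - \frac{311534}{412097} + 42220066 = \frac{17398762226868}{412097}$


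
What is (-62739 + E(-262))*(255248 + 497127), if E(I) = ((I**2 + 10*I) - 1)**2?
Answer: 3279582905251250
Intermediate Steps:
E(I) = (-1 + I**2 + 10*I)**2
(-62739 + E(-262))*(255248 + 497127) = (-62739 + (-1 + (-262)**2 + 10*(-262))**2)*(255248 + 497127) = (-62739 + (-1 + 68644 - 2620)**2)*752375 = (-62739 + 66023**2)*752375 = (-62739 + 4359036529)*752375 = 4358973790*752375 = 3279582905251250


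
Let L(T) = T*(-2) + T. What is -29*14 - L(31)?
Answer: -375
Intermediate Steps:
L(T) = -T (L(T) = -2*T + T = -T)
-29*14 - L(31) = -29*14 - (-1)*31 = -406 - 1*(-31) = -406 + 31 = -375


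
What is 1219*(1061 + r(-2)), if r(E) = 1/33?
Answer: 42682066/33 ≈ 1.2934e+6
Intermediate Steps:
r(E) = 1/33
1219*(1061 + r(-2)) = 1219*(1061 + 1/33) = 1219*(35014/33) = 42682066/33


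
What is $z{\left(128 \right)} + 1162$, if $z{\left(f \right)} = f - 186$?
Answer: $1104$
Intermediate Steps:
$z{\left(f \right)} = -186 + f$
$z{\left(128 \right)} + 1162 = \left(-186 + 128\right) + 1162 = -58 + 1162 = 1104$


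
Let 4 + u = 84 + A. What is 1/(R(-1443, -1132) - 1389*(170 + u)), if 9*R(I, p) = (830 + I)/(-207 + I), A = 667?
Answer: -14850/18914637437 ≈ -7.8511e-7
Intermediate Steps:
R(I, p) = (830 + I)/(9*(-207 + I)) (R(I, p) = ((830 + I)/(-207 + I))/9 = (830 + I)/(9*(-207 + I)))
u = 747 (u = -4 + (84 + 667) = -4 + 751 = 747)
1/(R(-1443, -1132) - 1389*(170 + u)) = 1/((830 - 1443)/(9*(-207 - 1443)) - 1389*(170 + 747)) = 1/((⅑)*(-613)/(-1650) - 1389*917) = 1/((⅑)*(-1/1650)*(-613) - 1273713) = 1/(613/14850 - 1273713) = 1/(-18914637437/14850) = -14850/18914637437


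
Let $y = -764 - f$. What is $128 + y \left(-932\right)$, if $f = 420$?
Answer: $1103616$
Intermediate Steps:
$y = -1184$ ($y = -764 - 420 = -1184$)
$128 + y \left(-932\right) = 128 - -1103488 = 128 + 1103488 = 1103616$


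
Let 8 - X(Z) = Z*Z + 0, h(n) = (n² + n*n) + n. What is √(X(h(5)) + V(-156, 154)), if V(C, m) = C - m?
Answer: I*√3327 ≈ 57.68*I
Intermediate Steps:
h(n) = n + 2*n² (h(n) = (n² + n²) + n = 2*n² + n = n + 2*n²)
X(Z) = 8 - Z² (X(Z) = 8 - (Z*Z + 0) = 8 - (Z² + 0) = 8 - Z²)
√(X(h(5)) + V(-156, 154)) = √((8 - (5*(1 + 2*5))²) + (-156 - 1*154)) = √((8 - (5*(1 + 10))²) + (-156 - 154)) = √((8 - (5*11)²) - 310) = √((8 - 1*55²) - 310) = √((8 - 1*3025) - 310) = √((8 - 3025) - 310) = √(-3017 - 310) = √(-3327) = I*√3327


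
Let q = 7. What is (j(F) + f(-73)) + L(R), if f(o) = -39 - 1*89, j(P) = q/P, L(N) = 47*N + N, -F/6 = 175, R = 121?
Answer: 851999/150 ≈ 5680.0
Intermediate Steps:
F = -1050 (F = -6*175 = -1050)
L(N) = 48*N
j(P) = 7/P
f(o) = -128 (f(o) = -39 - 89 = -128)
(j(F) + f(-73)) + L(R) = (7/(-1050) - 128) + 48*121 = (7*(-1/1050) - 128) + 5808 = (-1/150 - 128) + 5808 = -19201/150 + 5808 = 851999/150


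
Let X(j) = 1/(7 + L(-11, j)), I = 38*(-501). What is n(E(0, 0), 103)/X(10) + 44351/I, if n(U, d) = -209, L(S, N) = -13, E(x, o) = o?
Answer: 23829301/19038 ≈ 1251.7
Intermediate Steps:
I = -19038
X(j) = -⅙ (X(j) = 1/(7 - 13) = 1/(-6) = -⅙)
n(E(0, 0), 103)/X(10) + 44351/I = -209/(-⅙) + 44351/(-19038) = -209*(-6) + 44351*(-1/19038) = 1254 - 44351/19038 = 23829301/19038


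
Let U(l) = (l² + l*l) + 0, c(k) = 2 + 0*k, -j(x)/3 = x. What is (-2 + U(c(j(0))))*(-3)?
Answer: -18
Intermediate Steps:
j(x) = -3*x
c(k) = 2 (c(k) = 2 + 0 = 2)
U(l) = 2*l² (U(l) = (l² + l²) + 0 = 2*l² + 0 = 2*l²)
(-2 + U(c(j(0))))*(-3) = (-2 + 2*2²)*(-3) = (-2 + 2*4)*(-3) = (-2 + 8)*(-3) = 6*(-3) = -18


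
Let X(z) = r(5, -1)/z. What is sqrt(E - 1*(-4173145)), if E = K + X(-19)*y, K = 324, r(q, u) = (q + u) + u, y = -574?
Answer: sqrt(1506655027)/19 ≈ 2042.9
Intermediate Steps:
r(q, u) = q + 2*u
X(z) = 3/z (X(z) = (5 + 2*(-1))/z = (5 - 2)/z = 3/z)
E = 7878/19 (E = 324 + (3/(-19))*(-574) = 324 + (3*(-1/19))*(-574) = 324 - 3/19*(-574) = 324 + 1722/19 = 7878/19 ≈ 414.63)
sqrt(E - 1*(-4173145)) = sqrt(7878/19 - 1*(-4173145)) = sqrt(7878/19 + 4173145) = sqrt(79297633/19) = sqrt(1506655027)/19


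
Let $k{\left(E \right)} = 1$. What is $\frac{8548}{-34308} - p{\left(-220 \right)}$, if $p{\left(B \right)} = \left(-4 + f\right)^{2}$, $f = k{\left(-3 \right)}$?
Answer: $- \frac{79330}{8577} \approx -9.2492$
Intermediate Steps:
$f = 1$
$p{\left(B \right)} = 9$ ($p{\left(B \right)} = \left(-4 + 1\right)^{2} = \left(-3\right)^{2} = 9$)
$\frac{8548}{-34308} - p{\left(-220 \right)} = \frac{8548}{-34308} - 9 = 8548 \left(- \frac{1}{34308}\right) - 9 = - \frac{2137}{8577} - 9 = - \frac{79330}{8577}$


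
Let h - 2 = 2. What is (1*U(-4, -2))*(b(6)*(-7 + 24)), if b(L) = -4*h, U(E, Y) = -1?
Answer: 272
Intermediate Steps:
h = 4 (h = 2 + 2 = 4)
b(L) = -16 (b(L) = -4*4 = -16)
(1*U(-4, -2))*(b(6)*(-7 + 24)) = (1*(-1))*(-16*(-7 + 24)) = -(-16)*17 = -1*(-272) = 272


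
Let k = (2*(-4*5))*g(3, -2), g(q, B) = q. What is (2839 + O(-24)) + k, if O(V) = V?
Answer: 2695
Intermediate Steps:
k = -120 (k = (2*(-4*5))*3 = (2*(-20))*3 = -40*3 = -120)
(2839 + O(-24)) + k = (2839 - 24) - 120 = 2815 - 120 = 2695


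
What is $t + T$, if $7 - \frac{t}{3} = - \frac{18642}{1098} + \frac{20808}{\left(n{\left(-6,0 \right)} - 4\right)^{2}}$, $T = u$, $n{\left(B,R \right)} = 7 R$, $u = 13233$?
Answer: $\frac{1147219}{122} \approx 9403.4$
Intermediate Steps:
$T = 13233$
$t = - \frac{467207}{122}$ ($t = 21 - 3 \left(- \frac{18642}{1098} + \frac{20808}{\left(7 \cdot 0 - 4\right)^{2}}\right) = 21 - 3 \left(\left(-18642\right) \frac{1}{1098} + \frac{20808}{\left(0 - 4\right)^{2}}\right) = 21 - 3 \left(- \frac{3107}{183} + \frac{20808}{\left(-4\right)^{2}}\right) = 21 - 3 \left(- \frac{3107}{183} + \frac{20808}{16}\right) = 21 - 3 \left(- \frac{3107}{183} + 20808 \cdot \frac{1}{16}\right) = 21 - 3 \left(- \frac{3107}{183} + \frac{2601}{2}\right) = 21 - \frac{469769}{122} = - \frac{467207}{122} \approx -3829.6$)
$t + T = - \frac{467207}{122} + 13233 = \frac{1147219}{122}$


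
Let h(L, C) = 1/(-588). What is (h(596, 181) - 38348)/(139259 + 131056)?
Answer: -4509725/31789044 ≈ -0.14186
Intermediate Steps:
h(L, C) = -1/588
(h(596, 181) - 38348)/(139259 + 131056) = (-1/588 - 38348)/(139259 + 131056) = -22548625/588/270315 = -22548625/588*1/270315 = -4509725/31789044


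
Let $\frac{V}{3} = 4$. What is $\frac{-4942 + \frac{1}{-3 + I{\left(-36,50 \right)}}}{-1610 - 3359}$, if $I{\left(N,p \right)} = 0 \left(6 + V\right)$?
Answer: $\frac{14827}{14907} \approx 0.99463$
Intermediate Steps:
$V = 12$ ($V = 3 \cdot 4 = 12$)
$I{\left(N,p \right)} = 0$ ($I{\left(N,p \right)} = 0 \left(6 + 12\right) = 0 \cdot 18 = 0$)
$\frac{-4942 + \frac{1}{-3 + I{\left(-36,50 \right)}}}{-1610 - 3359} = \frac{-4942 + \frac{1}{-3 + 0}}{-1610 - 3359} = \frac{-4942 + \frac{1}{-3}}{-4969} = \left(-4942 - \frac{1}{3}\right) \left(- \frac{1}{4969}\right) = \left(- \frac{14827}{3}\right) \left(- \frac{1}{4969}\right) = \frac{14827}{14907}$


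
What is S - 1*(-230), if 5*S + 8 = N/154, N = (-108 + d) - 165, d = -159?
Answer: 87718/385 ≈ 227.84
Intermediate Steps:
N = -432 (N = (-108 - 159) - 165 = -267 - 165 = -432)
S = -832/385 (S = -8/5 + (-432/154)/5 = -8/5 + (-432*1/154)/5 = -8/5 + (⅕)*(-216/77) = -8/5 - 216/385 = -832/385 ≈ -2.1610)
S - 1*(-230) = -832/385 - 1*(-230) = -832/385 + 230 = 87718/385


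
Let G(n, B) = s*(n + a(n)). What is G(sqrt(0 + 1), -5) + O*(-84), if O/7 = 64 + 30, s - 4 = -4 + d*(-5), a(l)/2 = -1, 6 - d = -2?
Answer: -55232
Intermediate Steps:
d = 8 (d = 6 - 1*(-2) = 6 + 2 = 8)
a(l) = -2 (a(l) = 2*(-1) = -2)
s = -40 (s = 4 + (-4 + 8*(-5)) = 4 + (-4 - 40) = 4 - 44 = -40)
G(n, B) = 80 - 40*n (G(n, B) = -40*(n - 2) = -40*(-2 + n) = 80 - 40*n)
O = 658 (O = 7*(64 + 30) = 7*94 = 658)
G(sqrt(0 + 1), -5) + O*(-84) = (80 - 40*sqrt(0 + 1)) + 658*(-84) = (80 - 40*sqrt(1)) - 55272 = (80 - 40*1) - 55272 = (80 - 40) - 55272 = 40 - 55272 = -55232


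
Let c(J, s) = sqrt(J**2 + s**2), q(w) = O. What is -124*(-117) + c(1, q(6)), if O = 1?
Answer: 14508 + sqrt(2) ≈ 14509.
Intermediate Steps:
q(w) = 1
-124*(-117) + c(1, q(6)) = -124*(-117) + sqrt(1**2 + 1**2) = 14508 + sqrt(1 + 1) = 14508 + sqrt(2)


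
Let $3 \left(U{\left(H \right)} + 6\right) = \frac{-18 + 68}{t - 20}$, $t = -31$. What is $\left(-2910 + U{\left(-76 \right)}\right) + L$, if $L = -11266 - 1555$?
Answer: $- \frac{2407811}{153} \approx -15737.0$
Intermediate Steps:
$L = -12821$ ($L = -11266 - 1555 = -12821$)
$U{\left(H \right)} = - \frac{968}{153}$ ($U{\left(H \right)} = -6 + \frac{\left(-18 + 68\right) \frac{1}{-31 - 20}}{3} = -6 + \frac{50 \frac{1}{-51}}{3} = -6 + \frac{50 \left(- \frac{1}{51}\right)}{3} = -6 + \frac{1}{3} \left(- \frac{50}{51}\right) = -6 - \frac{50}{153} = - \frac{968}{153}$)
$\left(-2910 + U{\left(-76 \right)}\right) + L = \left(-2910 - \frac{968}{153}\right) - 12821 = - \frac{446198}{153} - 12821 = - \frac{2407811}{153}$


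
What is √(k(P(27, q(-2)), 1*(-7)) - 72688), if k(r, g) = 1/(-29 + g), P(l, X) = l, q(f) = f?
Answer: I*√2616769/6 ≈ 269.61*I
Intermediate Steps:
√(k(P(27, q(-2)), 1*(-7)) - 72688) = √(1/(-29 + 1*(-7)) - 72688) = √(1/(-29 - 7) - 72688) = √(1/(-36) - 72688) = √(-1/36 - 72688) = √(-2616769/36) = I*√2616769/6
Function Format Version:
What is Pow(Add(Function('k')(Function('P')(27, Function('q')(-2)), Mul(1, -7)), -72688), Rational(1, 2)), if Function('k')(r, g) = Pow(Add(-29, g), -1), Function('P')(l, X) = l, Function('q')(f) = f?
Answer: Mul(Rational(1, 6), I, Pow(2616769, Rational(1, 2))) ≈ Mul(269.61, I)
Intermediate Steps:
Pow(Add(Function('k')(Function('P')(27, Function('q')(-2)), Mul(1, -7)), -72688), Rational(1, 2)) = Pow(Add(Pow(Add(-29, Mul(1, -7)), -1), -72688), Rational(1, 2)) = Pow(Add(Pow(Add(-29, -7), -1), -72688), Rational(1, 2)) = Pow(Add(Pow(-36, -1), -72688), Rational(1, 2)) = Pow(Add(Rational(-1, 36), -72688), Rational(1, 2)) = Pow(Rational(-2616769, 36), Rational(1, 2)) = Mul(Rational(1, 6), I, Pow(2616769, Rational(1, 2)))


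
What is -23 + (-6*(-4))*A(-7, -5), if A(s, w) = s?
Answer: -191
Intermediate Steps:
-23 + (-6*(-4))*A(-7, -5) = -23 - 6*(-4)*(-7) = -23 + 24*(-7) = -23 - 168 = -191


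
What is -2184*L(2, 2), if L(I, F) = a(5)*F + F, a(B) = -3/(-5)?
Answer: -34944/5 ≈ -6988.8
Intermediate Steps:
a(B) = ⅗ (a(B) = -3*(-⅕) = ⅗)
L(I, F) = 8*F/5 (L(I, F) = 3*F/5 + F = 8*F/5)
-2184*L(2, 2) = -17472*2/5 = -2184*16/5 = -34944/5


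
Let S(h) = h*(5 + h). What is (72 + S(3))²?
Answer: 9216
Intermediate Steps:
(72 + S(3))² = (72 + 3*(5 + 3))² = (72 + 3*8)² = (72 + 24)² = 96² = 9216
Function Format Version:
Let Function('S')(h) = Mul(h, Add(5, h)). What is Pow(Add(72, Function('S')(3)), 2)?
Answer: 9216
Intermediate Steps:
Pow(Add(72, Function('S')(3)), 2) = Pow(Add(72, Mul(3, Add(5, 3))), 2) = Pow(Add(72, Mul(3, 8)), 2) = Pow(Add(72, 24), 2) = Pow(96, 2) = 9216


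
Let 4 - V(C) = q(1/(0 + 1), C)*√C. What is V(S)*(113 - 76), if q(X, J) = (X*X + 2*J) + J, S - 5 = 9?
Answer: 148 - 1591*√14 ≈ -5805.0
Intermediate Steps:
S = 14 (S = 5 + 9 = 14)
q(X, J) = X² + 3*J (q(X, J) = (X² + 2*J) + J = X² + 3*J)
V(C) = 4 - √C*(1 + 3*C) (V(C) = 4 - ((1/(0 + 1))² + 3*C)*√C = 4 - ((1/1)² + 3*C)*√C = 4 - (1² + 3*C)*√C = 4 - (1 + 3*C)*√C = 4 - √C*(1 + 3*C))
V(S)*(113 - 76) = (4 - √14*(1 + 3*14))*(113 - 76) = (4 - √14*(1 + 42))*37 = (4 - 1*√14*43)*37 = (4 - 43*√14)*37 = 148 - 1591*√14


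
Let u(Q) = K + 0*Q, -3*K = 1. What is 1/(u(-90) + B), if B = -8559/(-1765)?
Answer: 5295/23912 ≈ 0.22144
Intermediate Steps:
K = -⅓ (K = -⅓*1 = -⅓ ≈ -0.33333)
u(Q) = -⅓ (u(Q) = -⅓ + 0*Q = -⅓ + 0 = -⅓)
B = 8559/1765 (B = -8559*(-1/1765) = 8559/1765 ≈ 4.8493)
1/(u(-90) + B) = 1/(-⅓ + 8559/1765) = 1/(23912/5295) = 5295/23912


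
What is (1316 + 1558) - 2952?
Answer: -78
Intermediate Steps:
(1316 + 1558) - 2952 = 2874 - 2952 = -78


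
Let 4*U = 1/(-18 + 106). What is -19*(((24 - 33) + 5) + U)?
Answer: 26733/352 ≈ 75.946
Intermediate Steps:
U = 1/352 (U = 1/(4*(-18 + 106)) = (¼)/88 = (¼)*(1/88) = 1/352 ≈ 0.0028409)
-19*(((24 - 33) + 5) + U) = -19*(((24 - 33) + 5) + 1/352) = -19*((-9 + 5) + 1/352) = -19*(-4 + 1/352) = -19*(-1407/352) = 26733/352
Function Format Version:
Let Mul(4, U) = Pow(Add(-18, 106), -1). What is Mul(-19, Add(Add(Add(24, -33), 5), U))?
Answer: Rational(26733, 352) ≈ 75.946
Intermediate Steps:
U = Rational(1, 352) (U = Mul(Rational(1, 4), Pow(Add(-18, 106), -1)) = Mul(Rational(1, 4), Pow(88, -1)) = Mul(Rational(1, 4), Rational(1, 88)) = Rational(1, 352) ≈ 0.0028409)
Mul(-19, Add(Add(Add(24, -33), 5), U)) = Mul(-19, Add(Add(Add(24, -33), 5), Rational(1, 352))) = Mul(-19, Add(Add(-9, 5), Rational(1, 352))) = Mul(-19, Add(-4, Rational(1, 352))) = Mul(-19, Rational(-1407, 352)) = Rational(26733, 352)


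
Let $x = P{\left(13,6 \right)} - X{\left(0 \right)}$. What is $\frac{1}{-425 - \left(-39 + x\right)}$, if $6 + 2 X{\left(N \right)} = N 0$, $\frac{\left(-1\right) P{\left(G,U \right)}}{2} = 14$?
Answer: $- \frac{1}{361} \approx -0.0027701$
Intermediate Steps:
$P{\left(G,U \right)} = -28$ ($P{\left(G,U \right)} = \left(-2\right) 14 = -28$)
$X{\left(N \right)} = -3$ ($X{\left(N \right)} = -3 + \frac{N 0}{2} = -3 + \frac{1}{2} \cdot 0 = -3 + 0 = -3$)
$x = -25$ ($x = -28 - -3 = -28 + 3 = -25$)
$\frac{1}{-425 - \left(-39 + x\right)} = \frac{1}{-425 + \left(39 - -25\right)} = \frac{1}{-425 + \left(39 + 25\right)} = \frac{1}{-425 + 64} = \frac{1}{-361} = - \frac{1}{361}$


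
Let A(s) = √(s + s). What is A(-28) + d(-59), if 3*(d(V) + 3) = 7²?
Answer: 40/3 + 2*I*√14 ≈ 13.333 + 7.4833*I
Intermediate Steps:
d(V) = 40/3 (d(V) = -3 + (⅓)*7² = -3 + (⅓)*49 = -3 + 49/3 = 40/3)
A(s) = √2*√s (A(s) = √(2*s) = √2*√s)
A(-28) + d(-59) = √2*√(-28) + 40/3 = √2*(2*I*√7) + 40/3 = 2*I*√14 + 40/3 = 40/3 + 2*I*√14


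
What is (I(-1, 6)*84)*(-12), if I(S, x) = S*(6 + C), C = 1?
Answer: 7056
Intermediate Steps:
I(S, x) = 7*S (I(S, x) = S*(6 + 1) = S*7 = 7*S)
(I(-1, 6)*84)*(-12) = ((7*(-1))*84)*(-12) = -7*84*(-12) = -588*(-12) = 7056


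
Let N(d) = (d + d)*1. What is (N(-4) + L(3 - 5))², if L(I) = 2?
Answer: 36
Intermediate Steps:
N(d) = 2*d (N(d) = (2*d)*1 = 2*d)
(N(-4) + L(3 - 5))² = (2*(-4) + 2)² = (-8 + 2)² = (-6)² = 36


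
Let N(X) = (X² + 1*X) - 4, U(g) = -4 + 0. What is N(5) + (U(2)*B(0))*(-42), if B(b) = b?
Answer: 26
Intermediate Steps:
U(g) = -4
N(X) = -4 + X + X² (N(X) = (X² + X) - 4 = (X + X²) - 4 = -4 + X + X²)
N(5) + (U(2)*B(0))*(-42) = (-4 + 5 + 5²) - 4*0*(-42) = (-4 + 5 + 25) + 0*(-42) = 26 + 0 = 26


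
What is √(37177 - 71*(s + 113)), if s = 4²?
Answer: √28018 ≈ 167.39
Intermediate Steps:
s = 16
√(37177 - 71*(s + 113)) = √(37177 - 71*(16 + 113)) = √(37177 - 71*129) = √(37177 - 9159) = √28018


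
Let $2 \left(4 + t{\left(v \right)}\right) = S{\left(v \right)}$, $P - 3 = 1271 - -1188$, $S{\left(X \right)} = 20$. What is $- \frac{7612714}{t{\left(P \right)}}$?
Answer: $- \frac{3806357}{3} \approx -1.2688 \cdot 10^{6}$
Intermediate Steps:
$P = 2462$ ($P = 3 + \left(1271 - -1188\right) = 3 + \left(1271 + 1188\right) = 3 + 2459 = 2462$)
$t{\left(v \right)} = 6$ ($t{\left(v \right)} = -4 + \frac{1}{2} \cdot 20 = -4 + 10 = 6$)
$- \frac{7612714}{t{\left(P \right)}} = - \frac{7612714}{6} = \left(-7612714\right) \frac{1}{6} = - \frac{3806357}{3}$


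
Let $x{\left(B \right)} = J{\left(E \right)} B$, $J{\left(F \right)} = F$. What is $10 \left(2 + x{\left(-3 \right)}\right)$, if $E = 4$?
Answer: $-100$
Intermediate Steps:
$x{\left(B \right)} = 4 B$
$10 \left(2 + x{\left(-3 \right)}\right) = 10 \left(2 + 4 \left(-3\right)\right) = 10 \left(2 - 12\right) = 10 \left(-10\right) = -100$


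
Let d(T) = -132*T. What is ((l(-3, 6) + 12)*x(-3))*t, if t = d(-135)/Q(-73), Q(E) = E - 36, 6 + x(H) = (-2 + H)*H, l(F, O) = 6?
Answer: -2886840/109 ≈ -26485.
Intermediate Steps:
x(H) = -6 + H*(-2 + H) (x(H) = -6 + (-2 + H)*H = -6 + H*(-2 + H))
Q(E) = -36 + E
t = -17820/109 (t = (-132*(-135))/(-36 - 73) = 17820/(-109) = 17820*(-1/109) = -17820/109 ≈ -163.49)
((l(-3, 6) + 12)*x(-3))*t = ((6 + 12)*(-6 + (-3)² - 2*(-3)))*(-17820/109) = (18*(-6 + 9 + 6))*(-17820/109) = (18*9)*(-17820/109) = 162*(-17820/109) = -2886840/109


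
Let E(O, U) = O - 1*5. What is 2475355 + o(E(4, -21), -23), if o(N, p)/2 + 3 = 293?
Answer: 2475935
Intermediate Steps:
E(O, U) = -5 + O (E(O, U) = O - 5 = -5 + O)
o(N, p) = 580 (o(N, p) = -6 + 2*293 = -6 + 586 = 580)
2475355 + o(E(4, -21), -23) = 2475355 + 580 = 2475935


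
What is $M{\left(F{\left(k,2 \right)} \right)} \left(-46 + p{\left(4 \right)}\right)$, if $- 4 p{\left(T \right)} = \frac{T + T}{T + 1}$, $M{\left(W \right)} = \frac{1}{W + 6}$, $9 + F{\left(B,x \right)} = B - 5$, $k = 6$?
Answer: $\frac{116}{5} \approx 23.2$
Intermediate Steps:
$F{\left(B,x \right)} = -14 + B$ ($F{\left(B,x \right)} = -9 + \left(B - 5\right) = -9 + \left(-5 + B\right) = -14 + B$)
$M{\left(W \right)} = \frac{1}{6 + W}$
$p{\left(T \right)} = - \frac{T}{2 \left(1 + T\right)}$ ($p{\left(T \right)} = - \frac{\left(T + T\right) \frac{1}{T + 1}}{4} = - \frac{2 T \frac{1}{1 + T}}{4} = - \frac{T}{2 \left(1 + T\right)}$)
$M{\left(F{\left(k,2 \right)} \right)} \left(-46 + p{\left(4 \right)}\right) = \frac{-46 - \frac{4}{2 + 2 \cdot 4}}{6 + \left(-14 + 6\right)} = \frac{-46 - \frac{4}{2 + 8}}{6 - 8} = \frac{-46 - \frac{4}{10}}{-2} = - \frac{-46 - 4 \cdot \frac{1}{10}}{2} = - \frac{-46 - \frac{2}{5}}{2} = \left(- \frac{1}{2}\right) \left(- \frac{232}{5}\right) = \frac{116}{5}$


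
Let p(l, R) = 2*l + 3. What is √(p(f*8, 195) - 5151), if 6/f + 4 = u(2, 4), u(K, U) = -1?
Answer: 2*I*√32295/5 ≈ 71.883*I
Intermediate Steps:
f = -6/5 (f = 6/(-4 - 1) = 6/(-5) = 6*(-⅕) = -6/5 ≈ -1.2000)
p(l, R) = 3 + 2*l
√(p(f*8, 195) - 5151) = √((3 + 2*(-6/5*8)) - 5151) = √((3 + 2*(-48/5)) - 5151) = √((3 - 96/5) - 5151) = √(-81/5 - 5151) = √(-25836/5) = 2*I*√32295/5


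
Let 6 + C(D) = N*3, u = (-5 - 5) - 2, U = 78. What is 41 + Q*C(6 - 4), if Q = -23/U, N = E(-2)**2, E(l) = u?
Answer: -1100/13 ≈ -84.615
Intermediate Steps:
u = -12 (u = -10 - 2 = -12)
E(l) = -12
N = 144 (N = (-12)**2 = 144)
Q = -23/78 ≈ -0.29487
C(D) = 426 (C(D) = -6 + 144*3 = -6 + 432 = 426)
41 + Q*C(6 - 4) = 41 - 23/78*426 = 41 - 1633/13 = -1100/13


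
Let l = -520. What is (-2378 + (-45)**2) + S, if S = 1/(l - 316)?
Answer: -295109/836 ≈ -353.00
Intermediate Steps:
S = -1/836 (S = 1/(-520 - 316) = 1/(-836) = -1/836 ≈ -0.0011962)
(-2378 + (-45)**2) + S = (-2378 + (-45)**2) - 1/836 = (-2378 + 2025) - 1/836 = -353 - 1/836 = -295109/836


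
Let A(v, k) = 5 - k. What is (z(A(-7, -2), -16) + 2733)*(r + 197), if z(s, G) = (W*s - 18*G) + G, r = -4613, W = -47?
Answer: -11817216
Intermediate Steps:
z(s, G) = -47*s - 17*G (z(s, G) = (-47*s - 18*G) + G = -47*s - 17*G)
(z(A(-7, -2), -16) + 2733)*(r + 197) = ((-47*(5 - 1*(-2)) - 17*(-16)) + 2733)*(-4613 + 197) = ((-47*(5 + 2) + 272) + 2733)*(-4416) = ((-47*7 + 272) + 2733)*(-4416) = ((-329 + 272) + 2733)*(-4416) = (-57 + 2733)*(-4416) = 2676*(-4416) = -11817216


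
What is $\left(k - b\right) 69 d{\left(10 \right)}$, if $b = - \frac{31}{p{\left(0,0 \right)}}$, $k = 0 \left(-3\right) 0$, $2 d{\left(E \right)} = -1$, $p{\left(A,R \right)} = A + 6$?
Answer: $- \frac{713}{4} \approx -178.25$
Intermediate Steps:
$p{\left(A,R \right)} = 6 + A$
$d{\left(E \right)} = - \frac{1}{2}$ ($d{\left(E \right)} = \frac{1}{2} \left(-1\right) = - \frac{1}{2}$)
$k = 0$ ($k = 0 \cdot 0 = 0$)
$b = - \frac{31}{6}$ ($b = - \frac{31}{6 + 0} = - \frac{31}{6} \approx -5.1667$)
$\left(k - b\right) 69 d{\left(10 \right)} = \left(0 - - \frac{31}{6}\right) 69 \left(- \frac{1}{2}\right) = \left(0 + \frac{31}{6}\right) 69 \left(- \frac{1}{2}\right) = \frac{31}{6} \cdot 69 \left(- \frac{1}{2}\right) = \frac{713}{2} \left(- \frac{1}{2}\right) = - \frac{713}{4}$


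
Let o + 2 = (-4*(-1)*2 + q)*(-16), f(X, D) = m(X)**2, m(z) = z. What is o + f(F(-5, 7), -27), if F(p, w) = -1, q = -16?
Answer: 127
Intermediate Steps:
f(X, D) = X**2
o = 126 (o = -2 + (-4*(-1)*2 - 16)*(-16) = -2 + (4*2 - 16)*(-16) = -2 + (8 - 16)*(-16) = -2 - 8*(-16) = -2 + 128 = 126)
o + f(F(-5, 7), -27) = 126 + (-1)**2 = 126 + 1 = 127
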